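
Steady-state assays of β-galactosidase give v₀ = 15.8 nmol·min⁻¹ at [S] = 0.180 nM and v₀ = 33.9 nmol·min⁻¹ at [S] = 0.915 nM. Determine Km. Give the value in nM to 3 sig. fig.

0.357 nM

From v = Vmax[S]/(Km+[S]), each point gives Vmax = v(Km+[S])/[S].
Equating: 15.8(Km+0.180)/0.180 = 33.9(Km+0.915)/0.915.
87.78·Km + 15.8 = 37.05·Km + 33.9, so (87.78 − 37.05)·Km = 33.9 − 15.8.
Km = 18.10/50.73 = 0.357 nM; then Vmax = 15.8(0.357+0.180)/0.180 = 47.1 nmol·min⁻¹.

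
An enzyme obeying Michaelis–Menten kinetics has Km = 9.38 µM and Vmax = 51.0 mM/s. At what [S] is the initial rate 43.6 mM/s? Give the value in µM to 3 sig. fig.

55.3 µM

The required fractional saturation is v/Vmax = 43.6/51.0 = 0.8549.
Then [S]/(Km+[S]) = 0.8549 ⇒ [S] = 9.38 × 0.8549/(1 − 0.8549) = 55.3 µM.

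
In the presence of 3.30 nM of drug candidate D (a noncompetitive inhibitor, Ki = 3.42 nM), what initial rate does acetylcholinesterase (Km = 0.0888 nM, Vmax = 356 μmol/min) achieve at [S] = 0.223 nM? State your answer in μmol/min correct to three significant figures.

130 μmol/min

With α = 1 + [I]/Ki = 1 + 3.30/3.42 = 1.965, the noncompetitive rate law is v = (Vmax/α)·[S] / (Km + [S]).
v = (356/1.965)×0.223 / (0.0888 + 0.223) = 40.40/0.3118 = 130 μmol/min.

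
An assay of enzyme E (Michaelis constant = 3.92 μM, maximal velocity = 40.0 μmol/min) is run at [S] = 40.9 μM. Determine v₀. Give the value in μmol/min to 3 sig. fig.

[S]/(Km+[S]) = 40.9/44.82 = 0.9125, the fractional saturation.
v = 0.9125 × Vmax = 0.9125 × 40.0 = 36.5 μmol/min.

36.5 μmol/min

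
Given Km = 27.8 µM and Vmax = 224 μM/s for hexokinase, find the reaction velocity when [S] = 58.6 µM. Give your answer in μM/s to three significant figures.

152 μM/s

v = Vmax·[S]/(Km + [S]) = 224 × 58.6 / (27.8 + 58.6)
  = 13130 / 86.40 = 152 μM/s.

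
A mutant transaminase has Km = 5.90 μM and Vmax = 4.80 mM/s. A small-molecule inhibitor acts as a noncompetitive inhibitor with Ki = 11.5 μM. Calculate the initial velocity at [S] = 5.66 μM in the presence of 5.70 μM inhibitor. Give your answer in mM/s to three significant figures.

α = 1 + [I]/Ki = 1 + 5.70/11.5 = 1.496.
For a noncompetitive inhibitor, Vmax is reduced to Vmax/α while Km is unchanged: Km,app = 5.90 μM, Vmax,app = 3.21 mM/s.
v = Vmax,app·[S]/(Km,app + [S]) = 3.21 × 5.66/(5.90 + 5.66) = 1.57 mM/s.

1.57 mM/s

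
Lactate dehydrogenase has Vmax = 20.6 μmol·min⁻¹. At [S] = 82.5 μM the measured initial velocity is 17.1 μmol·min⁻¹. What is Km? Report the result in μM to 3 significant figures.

16.9 μM

v/Vmax = 17.1/20.6 = 0.8301 = [S]/(Km+[S]).
So Km + [S] = [S]/0.8301 = 99.39 μM, giving Km = 99.39 − 82.5 = 16.9 μM.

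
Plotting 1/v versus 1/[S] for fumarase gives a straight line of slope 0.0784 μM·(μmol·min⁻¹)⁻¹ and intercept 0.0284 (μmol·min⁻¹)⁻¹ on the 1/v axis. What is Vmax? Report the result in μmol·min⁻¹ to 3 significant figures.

35.2 μmol·min⁻¹

The y-intercept of a Lineweaver–Burk plot equals 1/Vmax, so Vmax = 1/0.0284 = 35.2 μmol·min⁻¹.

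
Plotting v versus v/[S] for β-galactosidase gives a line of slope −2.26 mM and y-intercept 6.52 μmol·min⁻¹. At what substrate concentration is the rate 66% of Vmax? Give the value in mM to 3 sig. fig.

4.39 mM

The Eadie–Hofstee slope gives Km = 2.26 mM (slope = −Km).
v/Vmax = [S]/(Km+[S]) = 0.66 ⇒ [S] = Km·0.66/(1−0.66) = 2.26 × 1.941 = 4.39 mM.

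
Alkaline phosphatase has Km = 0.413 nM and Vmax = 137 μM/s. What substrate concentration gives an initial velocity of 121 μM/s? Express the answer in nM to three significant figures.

The required fractional saturation is v/Vmax = 121/137 = 0.8832.
Then [S]/(Km+[S]) = 0.8832 ⇒ [S] = 0.413 × 0.8832/(1 − 0.8832) = 3.12 nM.

3.12 nM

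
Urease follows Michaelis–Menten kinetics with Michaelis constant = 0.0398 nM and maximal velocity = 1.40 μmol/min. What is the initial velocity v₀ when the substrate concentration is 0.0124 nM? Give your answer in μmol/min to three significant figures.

v = Vmax·[S]/(Km + [S]) = 1.40 × 0.0124 / (0.0398 + 0.0124)
  = 0.01736 / 0.05220 = 0.333 μmol/min.

0.333 μmol/min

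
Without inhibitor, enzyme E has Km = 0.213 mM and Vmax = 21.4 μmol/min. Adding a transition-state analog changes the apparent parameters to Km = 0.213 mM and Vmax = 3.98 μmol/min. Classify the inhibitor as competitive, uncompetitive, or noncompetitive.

noncompetitive

Vmax decreases (21.4 → 3.98 μmol/min) while Km is unchanged — pure noncompetitive inhibition.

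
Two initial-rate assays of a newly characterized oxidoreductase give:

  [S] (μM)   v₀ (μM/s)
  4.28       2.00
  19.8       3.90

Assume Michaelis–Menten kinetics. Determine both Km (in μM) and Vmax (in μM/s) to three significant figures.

From v = Vmax[S]/(Km+[S]), each point gives Vmax = v(Km+[S])/[S].
Equating: 2.00(Km+4.28)/4.28 = 3.90(Km+19.8)/19.8.
0.4673·Km + 2.00 = 0.1970·Km + 3.90, so (0.4673 − 0.1970)·Km = 3.90 − 2.00.
Km = 1.900/0.2703 = 7.03 μM; then Vmax = 2.00(7.03+4.28)/4.28 = 5.28 μM/s.

Km = 7.03 μM; Vmax = 5.28 μM/s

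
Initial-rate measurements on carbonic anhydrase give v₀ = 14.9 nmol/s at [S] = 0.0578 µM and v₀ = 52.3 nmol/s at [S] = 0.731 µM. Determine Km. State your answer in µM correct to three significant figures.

From v = Vmax[S]/(Km+[S]), each point gives Vmax = v(Km+[S])/[S].
Equating: 14.9(Km+0.0578)/0.0578 = 52.3(Km+0.731)/0.731.
257.8·Km + 14.9 = 71.55·Km + 52.3, so (257.8 − 71.55)·Km = 52.3 − 14.9.
Km = 37.40/186.2 = 0.201 µM; then Vmax = 14.9(0.201+0.0578)/0.0578 = 66.7 nmol/s.

0.201 µM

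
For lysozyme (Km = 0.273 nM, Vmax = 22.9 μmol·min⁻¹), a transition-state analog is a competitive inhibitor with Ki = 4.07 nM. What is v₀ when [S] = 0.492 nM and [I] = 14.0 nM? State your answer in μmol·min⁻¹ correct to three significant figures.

6.61 μmol·min⁻¹

With α = 1 + [I]/Ki = 1 + 14.0/4.07 = 4.440, the competitive rate law is v = Vmax[S] / (αKm + [S]).
v = 22.9×0.492 / (4.440×0.273 + 0.492) = 11.27/1.704 = 6.61 μmol·min⁻¹.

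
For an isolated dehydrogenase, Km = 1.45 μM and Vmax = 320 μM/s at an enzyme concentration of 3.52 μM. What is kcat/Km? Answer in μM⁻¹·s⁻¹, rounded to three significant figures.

kcat = Vmax/[E]total = 320/3.52 = 90.9 s⁻¹.
kcat/Km = 90.9/1.45 = 62.7 μM⁻¹·s⁻¹.

62.7 μM⁻¹·s⁻¹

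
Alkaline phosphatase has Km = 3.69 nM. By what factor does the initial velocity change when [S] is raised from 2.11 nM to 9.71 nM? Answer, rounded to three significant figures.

Since Vmax cancels, v₂/v₁ = [S]₂(Km+[S]₁) / [S]₁(Km+[S]₂).
= 9.71×(3.69+2.11) / (2.11×(3.69+9.71)) = 56.32/28.27 = 1.99.

1.99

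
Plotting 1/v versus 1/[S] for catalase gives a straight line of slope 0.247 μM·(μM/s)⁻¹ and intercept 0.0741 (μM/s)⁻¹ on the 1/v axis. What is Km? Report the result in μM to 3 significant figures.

y-intercept = 1/Vmax ⇒ Vmax = 13.5 μM/s; slope = Km/Vmax ⇒ Km = slope × Vmax.
Km = 0.247 × 13.5 = 3.33 μM.

3.33 μM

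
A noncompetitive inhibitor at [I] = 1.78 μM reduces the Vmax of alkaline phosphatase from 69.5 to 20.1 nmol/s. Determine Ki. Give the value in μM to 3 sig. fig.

Noncompetitive: Vmax,app = Vmax/α with α = 1 + [I]/Ki.
α = Vmax/Vmax,app = 69.5/20.1 = 3.458.
Since α = 1 + [I]/Ki, [I]/Ki = 3.458 − 1 = 2.458 and Ki = 1.78/2.458 = 0.724 μM.

0.724 μM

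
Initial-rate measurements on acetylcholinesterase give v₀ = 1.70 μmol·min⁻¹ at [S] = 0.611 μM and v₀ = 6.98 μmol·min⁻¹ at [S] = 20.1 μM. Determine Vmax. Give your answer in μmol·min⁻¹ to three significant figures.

7.73 μmol·min⁻¹

In reciprocal form, 1/v = (Km/Vmax)·(1/[S]) + 1/Vmax. The two points give (1/[S], 1/v) = (1.637, 0.5882) and (0.04975, 0.1433).
Slope = (0.5882 − 0.1433)/(1.637 − 0.04975) = 0.2804; intercept = 0.5882 − 0.2804×1.637 = 0.1293.
Vmax = 1/intercept = 7.73 μmol·min⁻¹; Km = slope × Vmax = 0.2804 × 7.73 = 2.17 μM.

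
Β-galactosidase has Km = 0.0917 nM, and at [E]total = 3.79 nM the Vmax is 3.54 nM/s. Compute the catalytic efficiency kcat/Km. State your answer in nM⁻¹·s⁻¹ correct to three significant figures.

kcat = Vmax/[E]total = 3.54/3.79 = 0.934 s⁻¹.
kcat/Km = 0.934/0.0917 = 10.2 nM⁻¹·s⁻¹.

10.2 nM⁻¹·s⁻¹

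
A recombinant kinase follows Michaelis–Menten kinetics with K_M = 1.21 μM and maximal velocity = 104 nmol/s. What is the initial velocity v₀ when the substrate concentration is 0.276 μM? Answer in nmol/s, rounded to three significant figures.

[S]/(Km+[S]) = 0.276/1.486 = 0.1857, the fractional saturation.
v = 0.1857 × Vmax = 0.1857 × 104 = 19.3 nmol/s.

19.3 nmol/s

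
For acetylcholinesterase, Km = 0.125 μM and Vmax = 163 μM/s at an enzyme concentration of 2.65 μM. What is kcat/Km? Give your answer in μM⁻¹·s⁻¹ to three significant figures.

492 μM⁻¹·s⁻¹

kcat = Vmax/[E]total = 163/2.65 = 61.5 s⁻¹.
kcat/Km = 61.5/0.125 = 492 μM⁻¹·s⁻¹.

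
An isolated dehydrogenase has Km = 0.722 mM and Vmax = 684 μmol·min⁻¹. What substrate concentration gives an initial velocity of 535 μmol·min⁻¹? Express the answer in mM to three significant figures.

2.59 mM

The required fractional saturation is v/Vmax = 535/684 = 0.7822.
Then [S]/(Km+[S]) = 0.7822 ⇒ [S] = 0.722 × 0.7822/(1 − 0.7822) = 2.59 mM.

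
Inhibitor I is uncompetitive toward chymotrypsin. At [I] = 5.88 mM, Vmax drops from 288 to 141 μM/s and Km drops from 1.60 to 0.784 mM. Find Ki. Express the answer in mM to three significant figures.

Uncompetitive: Vmax,app = Vmax/α (and Km,app = Km/α) with α = 1 + [I]/Ki.
α = Vmax/Vmax,app = 288/141 = 2.043.
Since α = 1 + [I]/Ki, [I]/Ki = 2.043 − 1 = 1.043 and Ki = 5.88/1.043 = 5.64 mM.

5.64 mM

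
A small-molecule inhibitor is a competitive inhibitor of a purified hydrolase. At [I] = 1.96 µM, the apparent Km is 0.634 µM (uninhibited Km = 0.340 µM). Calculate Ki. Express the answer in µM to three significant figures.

2.27 µM

Competitive: Km,app = α·Km with α = 1 + [I]/Ki.
α = Km,app/Km = 0.634/0.340 = 1.865.
Since α = 1 + [I]/Ki, [I]/Ki = 1.865 − 1 = 0.8647 and Ki = 1.96/0.8647 = 2.27 µM.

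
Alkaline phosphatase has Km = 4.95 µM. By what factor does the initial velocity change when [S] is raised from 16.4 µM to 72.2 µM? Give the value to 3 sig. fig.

1.22

Since Vmax cancels, v₂/v₁ = [S]₂(Km+[S]₁) / [S]₁(Km+[S]₂).
= 72.2×(4.95+16.4) / (16.4×(4.95+72.2)) = 1541/1265 = 1.22.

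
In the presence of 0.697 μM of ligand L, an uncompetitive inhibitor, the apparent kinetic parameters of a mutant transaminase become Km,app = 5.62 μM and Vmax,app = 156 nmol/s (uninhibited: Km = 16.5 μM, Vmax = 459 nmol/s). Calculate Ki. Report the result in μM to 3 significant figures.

0.359 μM

Uncompetitive: Vmax,app = Vmax/α (and Km,app = Km/α) with α = 1 + [I]/Ki.
α = Vmax/Vmax,app = 459/156 = 2.942.
Ki = [I]/(α − 1) = 0.697/1.942 = 0.359 μM.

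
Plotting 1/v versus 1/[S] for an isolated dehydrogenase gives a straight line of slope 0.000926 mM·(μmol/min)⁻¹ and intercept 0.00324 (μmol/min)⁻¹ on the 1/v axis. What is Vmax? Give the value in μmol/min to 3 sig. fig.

The y-intercept of a Lineweaver–Burk plot equals 1/Vmax, so Vmax = 1/0.00324 = 309 μmol/min.

309 μmol/min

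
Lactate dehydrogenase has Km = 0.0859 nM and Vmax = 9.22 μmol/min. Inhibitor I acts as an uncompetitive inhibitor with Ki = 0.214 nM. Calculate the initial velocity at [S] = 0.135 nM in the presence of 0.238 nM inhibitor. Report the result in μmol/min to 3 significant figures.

3.35 μmol/min

With α = 1 + [I]/Ki = 1 + 0.238/0.214 = 2.112, the uncompetitive rate law is v = (Vmax/α)·[S] / (Km/α + [S]).
v = (9.22/2.112)×0.135 / (0.0859/2.112 + 0.135) = 0.5893/0.1757 = 3.35 μmol/min.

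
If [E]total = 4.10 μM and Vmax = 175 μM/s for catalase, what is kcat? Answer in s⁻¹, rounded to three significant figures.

42.7 s⁻¹

kcat = Vmax/[E]total = 175 μM/s / 4.10 μM = 42.7 s⁻¹.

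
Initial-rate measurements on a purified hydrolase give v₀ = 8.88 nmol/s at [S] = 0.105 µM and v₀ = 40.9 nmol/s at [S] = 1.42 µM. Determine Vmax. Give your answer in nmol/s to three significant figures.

From v = Vmax[S]/(Km+[S]), each point gives Vmax = v(Km+[S])/[S].
Equating: 8.88(Km+0.105)/0.105 = 40.9(Km+1.42)/1.42.
84.57·Km + 8.88 = 28.80·Km + 40.9, so (84.57 − 28.80)·Km = 40.9 − 8.88.
Km = 32.02/55.77 = 0.574 µM; then Vmax = 8.88(0.574+0.105)/0.105 = 57.4 nmol/s.

57.4 nmol/s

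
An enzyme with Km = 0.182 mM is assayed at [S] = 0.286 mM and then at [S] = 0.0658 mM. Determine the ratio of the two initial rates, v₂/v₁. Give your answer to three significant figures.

The fractional saturations are [S]/(Km+[S]) = 0.286/0.4680 = 0.6111 and 0.0658/0.2478 = 0.2655.
v₂/v₁ is just their ratio: 0.2655/0.6111 = 0.435.

0.435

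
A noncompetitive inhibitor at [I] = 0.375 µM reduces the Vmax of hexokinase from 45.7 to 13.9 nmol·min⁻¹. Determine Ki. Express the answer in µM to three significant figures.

Noncompetitive: Vmax,app = Vmax/α with α = 1 + [I]/Ki.
α = Vmax/Vmax,app = 45.7/13.9 = 3.288.
Since α = 1 + [I]/Ki, [I]/Ki = 3.288 − 1 = 2.288 and Ki = 0.375/2.288 = 0.164 µM.

0.164 µM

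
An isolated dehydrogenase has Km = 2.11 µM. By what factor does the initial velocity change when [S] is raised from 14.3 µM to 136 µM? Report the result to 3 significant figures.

1.13

Since Vmax cancels, v₂/v₁ = [S]₂(Km+[S]₁) / [S]₁(Km+[S]₂).
= 136×(2.11+14.3) / (14.3×(2.11+136)) = 2232/1975 = 1.13.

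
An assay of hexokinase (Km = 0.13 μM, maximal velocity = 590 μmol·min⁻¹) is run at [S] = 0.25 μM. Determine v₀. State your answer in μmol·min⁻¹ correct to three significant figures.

[S]/(Km+[S]) = 0.25/0.3800 = 0.6579, the fractional saturation.
v = 0.6579 × Vmax = 0.6579 × 590 = 388 μmol·min⁻¹.

388 μmol·min⁻¹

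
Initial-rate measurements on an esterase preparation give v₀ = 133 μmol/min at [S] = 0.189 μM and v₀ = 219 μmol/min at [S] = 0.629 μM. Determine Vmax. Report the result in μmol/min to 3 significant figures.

From v = Vmax[S]/(Km+[S]), each point gives Vmax = v(Km+[S])/[S].
Equating: 133(Km+0.189)/0.189 = 219(Km+0.629)/0.629.
703.7·Km + 133 = 348.2·Km + 219, so (703.7 − 348.2)·Km = 219 − 133.
Km = 86.00/355.5 = 0.242 μM; then Vmax = 133(0.242+0.189)/0.189 = 303 μmol/min.

303 μmol/min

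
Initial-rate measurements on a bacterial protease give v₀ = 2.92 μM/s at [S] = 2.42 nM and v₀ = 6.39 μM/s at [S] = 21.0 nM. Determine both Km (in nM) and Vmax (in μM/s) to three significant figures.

Km = 3.85 nM; Vmax = 7.56 μM/s

From v = Vmax[S]/(Km+[S]), each point gives Vmax = v(Km+[S])/[S].
Equating: 2.92(Km+2.42)/2.42 = 6.39(Km+21.0)/21.0.
1.207·Km + 2.92 = 0.3043·Km + 6.39, so (1.207 − 0.3043)·Km = 6.39 − 2.92.
Km = 3.470/0.9023 = 3.85 nM; then Vmax = 2.92(3.85+2.42)/2.42 = 7.56 μM/s.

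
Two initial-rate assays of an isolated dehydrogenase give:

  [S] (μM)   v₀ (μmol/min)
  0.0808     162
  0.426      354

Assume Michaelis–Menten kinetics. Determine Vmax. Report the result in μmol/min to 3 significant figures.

490 μmol/min

From v = Vmax[S]/(Km+[S]), each point gives Vmax = v(Km+[S])/[S].
Equating: 162(Km+0.0808)/0.0808 = 354(Km+0.426)/0.426.
2005·Km + 162 = 831.0·Km + 354, so (2005 − 831.0)·Km = 354 − 162.
Km = 192.0/1174 = 0.164 μM; then Vmax = 162(0.164+0.0808)/0.0808 = 490 μmol/min.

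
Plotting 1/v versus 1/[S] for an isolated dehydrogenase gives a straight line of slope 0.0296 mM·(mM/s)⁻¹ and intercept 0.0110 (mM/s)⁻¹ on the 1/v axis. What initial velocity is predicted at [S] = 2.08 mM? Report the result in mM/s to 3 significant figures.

The y-intercept is 1/Vmax, so Vmax = 1/0.0110 = 90.9 mM/s.
The slope is Km/Vmax, so Km = 0.0296 × 90.9 = 2.69 mM.
Then v = 90.9 × 2.08/(2.69 + 2.08) = 39.6 mM/s.

39.6 mM/s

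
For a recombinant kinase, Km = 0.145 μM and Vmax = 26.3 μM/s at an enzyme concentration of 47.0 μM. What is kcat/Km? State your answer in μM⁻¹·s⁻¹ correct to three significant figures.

kcat = Vmax/[E]total = 26.3/47.0 = 0.560 s⁻¹.
kcat/Km = 0.560/0.145 = 3.86 μM⁻¹·s⁻¹.

3.86 μM⁻¹·s⁻¹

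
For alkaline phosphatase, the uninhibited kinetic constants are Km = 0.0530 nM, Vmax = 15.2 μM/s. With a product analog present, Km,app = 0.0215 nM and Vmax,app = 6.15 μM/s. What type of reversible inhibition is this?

uncompetitive

Both Km and Vmax decrease by the same factor (~2.47-fold) — characteristic of uncompetitive inhibition.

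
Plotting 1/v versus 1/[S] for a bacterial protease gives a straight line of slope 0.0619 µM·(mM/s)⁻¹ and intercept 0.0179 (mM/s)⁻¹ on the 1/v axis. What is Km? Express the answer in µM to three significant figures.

y-intercept = 1/Vmax ⇒ Vmax = 55.9 mM/s; slope = Km/Vmax ⇒ Km = slope × Vmax.
Km = 0.0619 × 55.9 = 3.46 µM.

3.46 µM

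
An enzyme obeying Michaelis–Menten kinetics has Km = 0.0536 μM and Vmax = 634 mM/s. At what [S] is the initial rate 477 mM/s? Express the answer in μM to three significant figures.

The required fractional saturation is v/Vmax = 477/634 = 0.7524.
Then [S]/(Km+[S]) = 0.7524 ⇒ [S] = 0.0536 × 0.7524/(1 − 0.7524) = 0.163 μM.

0.163 μM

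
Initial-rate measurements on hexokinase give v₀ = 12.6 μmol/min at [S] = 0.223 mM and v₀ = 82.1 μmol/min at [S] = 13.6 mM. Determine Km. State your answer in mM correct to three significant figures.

1.38 mM

From v = Vmax[S]/(Km+[S]), each point gives Vmax = v(Km+[S])/[S].
Equating: 12.6(Km+0.223)/0.223 = 82.1(Km+13.6)/13.6.
56.50·Km + 12.6 = 6.037·Km + 82.1, so (56.50 − 6.037)·Km = 82.1 − 12.6.
Km = 69.50/50.47 = 1.38 mM; then Vmax = 12.6(1.38+0.223)/0.223 = 90.4 μmol/min.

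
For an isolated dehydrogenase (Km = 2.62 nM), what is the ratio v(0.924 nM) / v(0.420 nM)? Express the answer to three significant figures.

1.89

Since Vmax cancels, v₂/v₁ = [S]₂(Km+[S]₁) / [S]₁(Km+[S]₂).
= 0.924×(2.62+0.420) / (0.420×(2.62+0.924)) = 2.809/1.488 = 1.89.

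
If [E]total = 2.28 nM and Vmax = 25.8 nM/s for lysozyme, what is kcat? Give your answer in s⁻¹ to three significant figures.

kcat = Vmax/[E]total = 25.8 nM/s / 2.28 nM = 11.3 s⁻¹.

11.3 s⁻¹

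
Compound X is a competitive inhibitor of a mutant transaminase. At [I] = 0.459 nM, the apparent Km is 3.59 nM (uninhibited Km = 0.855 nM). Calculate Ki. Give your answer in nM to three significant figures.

0.143 nM

Competitive: Km,app = α·Km with α = 1 + [I]/Ki.
α = Km,app/Km = 3.59/0.855 = 4.199.
Since α = 1 + [I]/Ki, [I]/Ki = 4.199 − 1 = 3.199 and Ki = 0.459/3.199 = 0.143 nM.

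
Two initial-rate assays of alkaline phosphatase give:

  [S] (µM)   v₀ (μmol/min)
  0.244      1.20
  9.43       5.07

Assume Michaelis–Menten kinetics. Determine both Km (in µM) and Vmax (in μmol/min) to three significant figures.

Km = 0.883 µM; Vmax = 5.55 μmol/min

In reciprocal form, 1/v = (Km/Vmax)·(1/[S]) + 1/Vmax. The two points give (1/[S], 1/v) = (4.098, 0.8333) and (0.1060, 0.1972).
Slope = (0.8333 − 0.1972)/(4.098 − 0.1060) = 0.1593; intercept = 0.8333 − 0.1593×4.098 = 0.1803.
Vmax = 1/intercept = 5.55 μmol/min; Km = slope × Vmax = 0.1593 × 5.55 = 0.883 µM.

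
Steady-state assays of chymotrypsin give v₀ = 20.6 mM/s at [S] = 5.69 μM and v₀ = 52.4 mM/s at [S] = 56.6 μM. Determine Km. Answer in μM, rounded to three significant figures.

In reciprocal form, 1/v = (Km/Vmax)·(1/[S]) + 1/Vmax. The two points give (1/[S], 1/v) = (0.1757, 0.04854) and (0.01767, 0.01908).
Slope = (0.04854 − 0.01908)/(0.1757 − 0.01767) = 0.1864; intercept = 0.04854 − 0.1864×0.1757 = 0.01579.
Vmax = 1/intercept = 63.3 mM/s; Km = slope × Vmax = 0.1864 × 63.3 = 11.8 μM.

11.8 μM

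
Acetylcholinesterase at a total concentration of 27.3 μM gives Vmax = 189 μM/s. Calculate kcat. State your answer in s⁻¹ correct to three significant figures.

kcat = Vmax/[E]total = 189 μM/s / 27.3 μM = 6.92 s⁻¹.

6.92 s⁻¹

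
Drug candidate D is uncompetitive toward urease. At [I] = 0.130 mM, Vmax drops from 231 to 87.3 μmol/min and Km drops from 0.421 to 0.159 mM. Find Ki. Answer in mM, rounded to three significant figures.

0.0790 mM

Uncompetitive: Vmax,app = Vmax/α (and Km,app = Km/α) with α = 1 + [I]/Ki.
α = Vmax/Vmax,app = 231/87.3 = 2.646.
Since α = 1 + [I]/Ki, [I]/Ki = 2.646 − 1 = 1.646 and Ki = 0.130/1.646 = 0.0790 mM.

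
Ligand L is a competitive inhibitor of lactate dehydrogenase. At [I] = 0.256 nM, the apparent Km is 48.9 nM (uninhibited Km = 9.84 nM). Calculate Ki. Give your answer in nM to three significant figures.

Competitive: Km,app = α·Km with α = 1 + [I]/Ki.
α = Km,app/Km = 48.9/9.84 = 4.970.
Ki = [I]/(α − 1) = 0.256/3.970 = 0.0645 nM.

0.0645 nM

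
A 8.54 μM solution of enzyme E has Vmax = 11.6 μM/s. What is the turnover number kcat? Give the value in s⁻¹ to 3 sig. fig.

1.36 s⁻¹

kcat = Vmax/[E]total = 11.6 μM/s / 8.54 μM = 1.36 s⁻¹.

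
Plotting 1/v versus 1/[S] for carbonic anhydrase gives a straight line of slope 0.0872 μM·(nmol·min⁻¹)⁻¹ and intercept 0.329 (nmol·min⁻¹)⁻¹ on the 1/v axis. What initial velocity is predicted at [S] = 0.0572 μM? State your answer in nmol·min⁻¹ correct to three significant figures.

The y-intercept is 1/Vmax, so Vmax = 1/0.329 = 3.04 nmol·min⁻¹.
The slope is Km/Vmax, so Km = 0.0872 × 3.04 = 0.265 μM.
Then v = 3.04 × 0.0572/(0.265 + 0.0572) = 0.540 nmol·min⁻¹.

0.540 nmol·min⁻¹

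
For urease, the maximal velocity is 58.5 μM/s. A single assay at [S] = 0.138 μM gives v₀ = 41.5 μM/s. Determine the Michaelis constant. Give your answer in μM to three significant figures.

From v = Vmax[S]/(Km+[S]), Km = [S](Vmax − v)/v.
Km = 0.138 × (58.5 − 41.5) / 41.5 = 2.346/41.5 = 0.0565 μM.

0.0565 μM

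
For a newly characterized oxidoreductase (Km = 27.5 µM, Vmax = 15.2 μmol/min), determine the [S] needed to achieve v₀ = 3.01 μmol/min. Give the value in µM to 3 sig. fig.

6.79 µM

Rearranging v = Vmax[S]/(Km+[S]) gives [S] = Km·v/(Vmax − v).
[S] = 27.5 × 3.01 / (15.2 − 3.01) = 82.78/12.19 = 6.79 µM.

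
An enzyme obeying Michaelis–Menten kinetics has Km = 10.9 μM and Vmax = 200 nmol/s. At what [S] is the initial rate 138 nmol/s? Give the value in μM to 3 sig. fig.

Rearranging v = Vmax[S]/(Km+[S]) gives [S] = Km·v/(Vmax − v).
[S] = 10.9 × 138 / (200 − 138) = 1504/62.00 = 24.3 μM.

24.3 μM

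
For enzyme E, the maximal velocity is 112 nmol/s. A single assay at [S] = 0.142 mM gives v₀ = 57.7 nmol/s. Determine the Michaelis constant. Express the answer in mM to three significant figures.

v/Vmax = 57.7/112 = 0.5152 = [S]/(Km+[S]).
So Km + [S] = [S]/0.5152 = 0.2756 mM, giving Km = 0.2756 − 0.142 = 0.134 mM.

0.134 mM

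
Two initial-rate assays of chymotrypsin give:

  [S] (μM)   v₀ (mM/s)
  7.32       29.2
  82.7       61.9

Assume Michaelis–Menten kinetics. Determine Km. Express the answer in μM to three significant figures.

In reciprocal form, 1/v = (Km/Vmax)·(1/[S]) + 1/Vmax. The two points give (1/[S], 1/v) = (0.1366, 0.03425) and (0.01209, 0.01616).
Slope = (0.03425 − 0.01616)/(0.1366 − 0.01209) = 0.1453; intercept = 0.03425 − 0.1453×0.1366 = 0.01440.
Vmax = 1/intercept = 69.5 mM/s; Km = slope × Vmax = 0.1453 × 69.5 = 10.1 μM.

10.1 μM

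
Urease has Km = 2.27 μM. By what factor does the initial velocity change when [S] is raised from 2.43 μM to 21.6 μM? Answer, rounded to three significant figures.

Since Vmax cancels, v₂/v₁ = [S]₂(Km+[S]₁) / [S]₁(Km+[S]₂).
= 21.6×(2.27+2.43) / (2.43×(2.27+21.6)) = 101.5/58.00 = 1.75.

1.75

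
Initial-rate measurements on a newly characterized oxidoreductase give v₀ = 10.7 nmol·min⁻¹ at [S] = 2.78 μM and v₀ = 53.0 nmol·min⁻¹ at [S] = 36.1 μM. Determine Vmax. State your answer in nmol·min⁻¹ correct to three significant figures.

79.1 nmol·min⁻¹

From v = Vmax[S]/(Km+[S]), each point gives Vmax = v(Km+[S])/[S].
Equating: 10.7(Km+2.78)/2.78 = 53.0(Km+36.1)/36.1.
3.849·Km + 10.7 = 1.468·Km + 53.0, so (3.849 − 1.468)·Km = 53.0 − 10.7.
Km = 42.30/2.381 = 17.8 μM; then Vmax = 10.7(17.8+2.78)/2.78 = 79.1 nmol·min⁻¹.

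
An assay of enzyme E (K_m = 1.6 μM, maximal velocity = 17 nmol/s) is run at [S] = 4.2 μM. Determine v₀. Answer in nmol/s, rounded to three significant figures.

[S]/(Km+[S]) = 4.2/5.800 = 0.7241, the fractional saturation.
v = 0.7241 × Vmax = 0.7241 × 17 = 12.3 nmol/s.

12.3 nmol/s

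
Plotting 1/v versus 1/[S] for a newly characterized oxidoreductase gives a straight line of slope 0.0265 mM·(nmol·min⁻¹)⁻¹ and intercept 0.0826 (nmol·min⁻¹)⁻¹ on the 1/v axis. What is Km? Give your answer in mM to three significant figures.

y-intercept = 1/Vmax ⇒ Vmax = 12.1 nmol·min⁻¹; slope = Km/Vmax ⇒ Km = slope × Vmax.
Km = 0.0265 × 12.1 = 0.321 mM.

0.321 mM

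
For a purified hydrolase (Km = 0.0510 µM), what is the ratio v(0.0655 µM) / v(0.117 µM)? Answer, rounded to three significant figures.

The fractional saturations are [S]/(Km+[S]) = 0.117/0.1680 = 0.6964 and 0.0655/0.1165 = 0.5622.
v₂/v₁ is just their ratio: 0.5622/0.6964 = 0.807.

0.807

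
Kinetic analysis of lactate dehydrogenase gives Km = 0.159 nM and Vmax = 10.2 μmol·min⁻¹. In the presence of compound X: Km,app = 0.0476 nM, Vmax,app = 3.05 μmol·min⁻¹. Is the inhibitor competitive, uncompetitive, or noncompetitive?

uncompetitive

Both Km and Vmax decrease by the same factor (~3.34-fold) — characteristic of uncompetitive inhibition.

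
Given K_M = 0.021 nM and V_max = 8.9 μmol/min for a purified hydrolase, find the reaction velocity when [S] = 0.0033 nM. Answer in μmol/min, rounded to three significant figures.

1.21 μmol/min

[S]/(Km+[S]) = 0.0033/0.02430 = 0.1358, the fractional saturation.
v = 0.1358 × Vmax = 0.1358 × 8.9 = 1.21 μmol/min.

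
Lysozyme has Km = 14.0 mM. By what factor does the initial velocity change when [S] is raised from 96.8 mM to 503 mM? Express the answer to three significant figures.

Since Vmax cancels, v₂/v₁ = [S]₂(Km+[S]₁) / [S]₁(Km+[S]₂).
= 503×(14.0+96.8) / (96.8×(14.0+503)) = 55730/50050 = 1.11.

1.11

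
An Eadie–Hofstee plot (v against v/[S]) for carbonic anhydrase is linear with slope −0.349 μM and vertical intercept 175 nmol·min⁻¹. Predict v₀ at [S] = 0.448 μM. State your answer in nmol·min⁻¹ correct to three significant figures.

98.4 nmol·min⁻¹

In the Eadie–Hofstee form v = Vmax − Km·(v/[S]), the slope is −Km and the intercept is Vmax, so Km = 0.349 μM and Vmax = 175 nmol·min⁻¹.
v = 175 × 0.448/(0.349 + 0.448) = 98.4 nmol·min⁻¹.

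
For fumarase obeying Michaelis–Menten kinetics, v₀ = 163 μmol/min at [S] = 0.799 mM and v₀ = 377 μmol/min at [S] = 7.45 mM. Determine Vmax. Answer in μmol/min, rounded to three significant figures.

448 μmol/min

From v = Vmax[S]/(Km+[S]), each point gives Vmax = v(Km+[S])/[S].
Equating: 163(Km+0.799)/0.799 = 377(Km+7.45)/7.45.
204.0·Km + 163 = 50.60·Km + 377, so (204.0 − 50.60)·Km = 377 − 163.
Km = 214.0/153.4 = 1.40 mM; then Vmax = 163(1.40+0.799)/0.799 = 448 μmol/min.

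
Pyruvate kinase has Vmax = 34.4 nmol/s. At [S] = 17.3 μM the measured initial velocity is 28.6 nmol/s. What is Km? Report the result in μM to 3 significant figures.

3.51 μM

v/Vmax = 28.6/34.4 = 0.8314 = [S]/(Km+[S]).
So Km + [S] = [S]/0.8314 = 20.81 μM, giving Km = 20.81 − 17.3 = 3.51 μM.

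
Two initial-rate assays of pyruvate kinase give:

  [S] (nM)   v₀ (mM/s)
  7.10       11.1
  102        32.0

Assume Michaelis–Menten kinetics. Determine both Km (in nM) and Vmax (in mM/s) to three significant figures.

In reciprocal form, 1/v = (Km/Vmax)·(1/[S]) + 1/Vmax. The two points give (1/[S], 1/v) = (0.1408, 0.09009) and (0.009804, 0.03125).
Slope = (0.09009 − 0.03125)/(0.1408 − 0.009804) = 0.4490; intercept = 0.09009 − 0.4490×0.1408 = 0.02685.
Vmax = 1/intercept = 37.2 mM/s; Km = slope × Vmax = 0.4490 × 37.2 = 16.7 nM.

Km = 16.7 nM; Vmax = 37.2 mM/s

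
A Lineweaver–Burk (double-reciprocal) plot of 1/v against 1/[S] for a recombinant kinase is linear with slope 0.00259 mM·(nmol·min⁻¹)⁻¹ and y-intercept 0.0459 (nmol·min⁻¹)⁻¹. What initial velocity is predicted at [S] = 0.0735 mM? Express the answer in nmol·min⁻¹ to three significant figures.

The y-intercept is 1/Vmax, so Vmax = 1/0.0459 = 21.8 nmol·min⁻¹.
The slope is Km/Vmax, so Km = 0.00259 × 21.8 = 0.0564 mM.
Then v = 21.8 × 0.0735/(0.0564 + 0.0735) = 12.3 nmol·min⁻¹.

12.3 nmol·min⁻¹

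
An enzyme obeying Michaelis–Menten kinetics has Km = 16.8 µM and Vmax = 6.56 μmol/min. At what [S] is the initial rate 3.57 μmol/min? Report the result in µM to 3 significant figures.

20.1 µM

Rearranging v = Vmax[S]/(Km+[S]) gives [S] = Km·v/(Vmax − v).
[S] = 16.8 × 3.57 / (6.56 − 3.57) = 59.98/2.990 = 20.1 µM.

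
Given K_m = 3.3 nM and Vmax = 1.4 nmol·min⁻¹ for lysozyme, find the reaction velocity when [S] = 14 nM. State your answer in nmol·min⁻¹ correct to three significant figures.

1.13 nmol·min⁻¹

[S]/(Km+[S]) = 14/17.30 = 0.8092, the fractional saturation.
v = 0.8092 × Vmax = 0.8092 × 1.4 = 1.13 nmol·min⁻¹.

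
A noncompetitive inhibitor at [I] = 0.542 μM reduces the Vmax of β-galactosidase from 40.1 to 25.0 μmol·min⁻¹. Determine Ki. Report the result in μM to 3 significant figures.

0.897 μM

Noncompetitive: Vmax,app = Vmax/α with α = 1 + [I]/Ki.
α = Vmax/Vmax,app = 40.1/25.0 = 1.604.
Since α = 1 + [I]/Ki, [I]/Ki = 1.604 − 1 = 0.6040 and Ki = 0.542/0.6040 = 0.897 μM.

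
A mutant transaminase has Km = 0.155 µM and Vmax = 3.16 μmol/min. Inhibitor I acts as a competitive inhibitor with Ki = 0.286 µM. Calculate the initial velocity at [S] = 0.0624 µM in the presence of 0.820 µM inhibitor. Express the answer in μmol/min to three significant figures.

With α = 1 + [I]/Ki = 1 + 0.820/0.286 = 3.867, the competitive rate law is v = Vmax[S] / (αKm + [S]).
v = 3.16×0.0624 / (3.867×0.155 + 0.0624) = 0.1972/0.6618 = 0.298 μmol/min.

0.298 μmol/min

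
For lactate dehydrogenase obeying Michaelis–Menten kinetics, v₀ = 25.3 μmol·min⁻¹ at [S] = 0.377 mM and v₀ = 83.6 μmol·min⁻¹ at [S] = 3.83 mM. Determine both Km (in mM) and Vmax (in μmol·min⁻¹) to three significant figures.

Km = 1.29 mM; Vmax = 112 μmol·min⁻¹

In reciprocal form, 1/v = (Km/Vmax)·(1/[S]) + 1/Vmax. The two points give (1/[S], 1/v) = (2.653, 0.03953) and (0.2611, 0.01196).
Slope = (0.03953 − 0.01196)/(2.653 − 0.2611) = 0.01153; intercept = 0.03953 − 0.01153×2.653 = 0.008952.
Vmax = 1/intercept = 112 μmol·min⁻¹; Km = slope × Vmax = 0.01153 × 112 = 1.29 mM.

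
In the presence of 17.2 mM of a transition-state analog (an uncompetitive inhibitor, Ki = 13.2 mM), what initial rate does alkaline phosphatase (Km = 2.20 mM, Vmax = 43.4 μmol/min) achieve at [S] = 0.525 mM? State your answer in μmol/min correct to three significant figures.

With α = 1 + [I]/Ki = 1 + 17.2/13.2 = 2.303, the uncompetitive rate law is v = (Vmax/α)·[S] / (Km/α + [S]).
v = (43.4/2.303)×0.525 / (2.20/2.303 + 0.525) = 9.893/1.480 = 6.68 μmol/min.

6.68 μmol/min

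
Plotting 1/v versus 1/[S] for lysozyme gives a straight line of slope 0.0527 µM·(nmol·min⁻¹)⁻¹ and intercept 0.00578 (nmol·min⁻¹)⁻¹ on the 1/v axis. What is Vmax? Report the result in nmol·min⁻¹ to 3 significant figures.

The y-intercept of a Lineweaver–Burk plot equals 1/Vmax, so Vmax = 1/0.00578 = 173 nmol·min⁻¹.

173 nmol·min⁻¹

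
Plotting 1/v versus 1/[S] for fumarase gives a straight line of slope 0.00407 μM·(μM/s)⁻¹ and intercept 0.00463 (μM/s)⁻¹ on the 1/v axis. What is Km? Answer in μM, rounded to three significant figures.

0.879 μM

y-intercept = 1/Vmax ⇒ Vmax = 216 μM/s; slope = Km/Vmax ⇒ Km = slope × Vmax.
Km = 0.00407 × 216 = 0.879 μM.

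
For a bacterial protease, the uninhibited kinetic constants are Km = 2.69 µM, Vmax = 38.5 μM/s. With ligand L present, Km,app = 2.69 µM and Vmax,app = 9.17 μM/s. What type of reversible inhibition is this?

noncompetitive

Vmax decreases (38.5 → 9.17 μM/s) while Km is unchanged — pure noncompetitive inhibition.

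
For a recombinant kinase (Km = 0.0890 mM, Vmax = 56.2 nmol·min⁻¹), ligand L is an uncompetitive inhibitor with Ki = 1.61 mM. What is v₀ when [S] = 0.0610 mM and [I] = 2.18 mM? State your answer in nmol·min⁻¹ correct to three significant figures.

α = 1 + [I]/Ki = 1 + 2.18/1.61 = 2.354.
For an uncompetitive inhibitor, both parameters are divided by α, giving Vmax/α and Km/α: Km,app = 0.0378 mM, Vmax,app = 23.9 nmol·min⁻¹.
v = Vmax,app·[S]/(Km,app + [S]) = 23.9 × 0.0610/(0.0378 + 0.0610) = 14.7 nmol·min⁻¹.

14.7 nmol·min⁻¹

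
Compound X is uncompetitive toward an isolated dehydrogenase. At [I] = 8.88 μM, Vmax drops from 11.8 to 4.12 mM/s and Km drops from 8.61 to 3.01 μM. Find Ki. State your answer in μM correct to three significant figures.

Uncompetitive: Vmax,app = Vmax/α (and Km,app = Km/α) with α = 1 + [I]/Ki.
α = Vmax/Vmax,app = 11.8/4.12 = 2.864.
Since α = 1 + [I]/Ki, [I]/Ki = 2.864 − 1 = 1.864 and Ki = 8.88/1.864 = 4.76 μM.

4.76 μM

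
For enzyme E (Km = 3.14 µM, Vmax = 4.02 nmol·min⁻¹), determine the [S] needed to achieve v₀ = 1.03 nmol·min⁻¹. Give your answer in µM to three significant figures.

1.08 µM

Rearranging v = Vmax[S]/(Km+[S]) gives [S] = Km·v/(Vmax − v).
[S] = 3.14 × 1.03 / (4.02 − 1.03) = 3.234/2.990 = 1.08 µM.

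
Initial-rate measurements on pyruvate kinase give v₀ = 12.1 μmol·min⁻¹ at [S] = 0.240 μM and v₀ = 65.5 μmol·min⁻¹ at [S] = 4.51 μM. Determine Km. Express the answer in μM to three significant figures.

1.49 μM

From v = Vmax[S]/(Km+[S]), each point gives Vmax = v(Km+[S])/[S].
Equating: 12.1(Km+0.240)/0.240 = 65.5(Km+4.51)/4.51.
50.42·Km + 12.1 = 14.52·Km + 65.5, so (50.42 − 14.52)·Km = 65.5 − 12.1.
Km = 53.40/35.89 = 1.49 μM; then Vmax = 12.1(1.49+0.240)/0.240 = 87.1 μmol·min⁻¹.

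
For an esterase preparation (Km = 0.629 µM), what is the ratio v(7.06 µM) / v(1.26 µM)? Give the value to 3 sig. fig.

Since Vmax cancels, v₂/v₁ = [S]₂(Km+[S]₁) / [S]₁(Km+[S]₂).
= 7.06×(0.629+1.26) / (1.26×(0.629+7.06)) = 13.34/9.688 = 1.38.

1.38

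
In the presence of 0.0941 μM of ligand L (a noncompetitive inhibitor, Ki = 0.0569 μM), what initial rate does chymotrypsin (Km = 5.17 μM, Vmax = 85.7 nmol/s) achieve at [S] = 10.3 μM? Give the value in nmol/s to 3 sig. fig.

α = 1 + [I]/Ki = 1 + 0.0941/0.0569 = 2.654.
For a noncompetitive inhibitor, Vmax is reduced to Vmax/α while Km is unchanged: Km,app = 5.17 μM, Vmax,app = 32.3 nmol/s.
v = Vmax,app·[S]/(Km,app + [S]) = 32.3 × 10.3/(5.17 + 10.3) = 21.5 nmol/s.

21.5 nmol/s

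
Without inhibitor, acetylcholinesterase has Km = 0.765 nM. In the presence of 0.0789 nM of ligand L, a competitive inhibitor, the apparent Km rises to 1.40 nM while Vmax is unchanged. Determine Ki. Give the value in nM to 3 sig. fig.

0.0951 nM

Competitive: Km,app = α·Km with α = 1 + [I]/Ki.
α = Km,app/Km = 1.40/0.765 = 1.830.
Ki = [I]/(α − 1) = 0.0789/0.8301 = 0.0951 nM.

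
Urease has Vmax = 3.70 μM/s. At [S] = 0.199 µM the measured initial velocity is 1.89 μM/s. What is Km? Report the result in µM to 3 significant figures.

From v = Vmax[S]/(Km+[S]), Km = [S](Vmax − v)/v.
Km = 0.199 × (3.70 − 1.89) / 1.89 = 0.3602/1.89 = 0.191 µM.

0.191 µM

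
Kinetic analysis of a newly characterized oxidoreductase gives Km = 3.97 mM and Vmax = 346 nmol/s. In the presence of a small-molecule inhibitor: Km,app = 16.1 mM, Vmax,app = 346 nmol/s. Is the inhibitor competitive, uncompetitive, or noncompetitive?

competitive

Km increases (3.97 → 16.1 mM) while Vmax is unchanged — the hallmark of competitive inhibition.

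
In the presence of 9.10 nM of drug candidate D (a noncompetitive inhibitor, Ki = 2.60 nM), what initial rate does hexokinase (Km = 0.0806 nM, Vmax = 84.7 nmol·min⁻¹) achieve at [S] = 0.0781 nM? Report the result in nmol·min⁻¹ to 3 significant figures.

With α = 1 + [I]/Ki = 1 + 9.10/2.60 = 4.500, the noncompetitive rate law is v = (Vmax/α)·[S] / (Km + [S]).
v = (84.7/4.500)×0.0781 / (0.0806 + 0.0781) = 1.470/0.1587 = 9.26 nmol·min⁻¹.

9.26 nmol·min⁻¹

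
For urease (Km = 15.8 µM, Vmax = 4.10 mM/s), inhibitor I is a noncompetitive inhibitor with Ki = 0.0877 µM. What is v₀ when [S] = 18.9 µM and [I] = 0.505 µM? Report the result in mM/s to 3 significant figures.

With α = 1 + [I]/Ki = 1 + 0.505/0.0877 = 6.758, the noncompetitive rate law is v = (Vmax/α)·[S] / (Km + [S]).
v = (4.10/6.758)×18.9 / (15.8 + 18.9) = 11.47/34.70 = 0.330 mM/s.

0.330 mM/s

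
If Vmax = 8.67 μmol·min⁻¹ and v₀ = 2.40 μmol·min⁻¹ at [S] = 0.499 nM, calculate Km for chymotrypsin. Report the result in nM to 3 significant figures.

1.30 nM

From v = Vmax[S]/(Km+[S]), Km = [S](Vmax − v)/v.
Km = 0.499 × (8.67 − 2.40) / 2.40 = 3.129/2.40 = 1.30 nM.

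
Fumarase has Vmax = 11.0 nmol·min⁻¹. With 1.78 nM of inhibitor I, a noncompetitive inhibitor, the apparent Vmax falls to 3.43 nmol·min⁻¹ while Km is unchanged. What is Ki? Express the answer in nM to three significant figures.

0.807 nM

Noncompetitive: Vmax,app = Vmax/α with α = 1 + [I]/Ki.
α = Vmax/Vmax,app = 11.0/3.43 = 3.207.
Ki = [I]/(α − 1) = 1.78/2.207 = 0.807 nM.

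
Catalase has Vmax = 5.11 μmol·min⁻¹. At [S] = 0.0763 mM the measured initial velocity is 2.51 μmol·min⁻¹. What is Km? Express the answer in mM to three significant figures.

0.0790 mM

v/Vmax = 2.51/5.11 = 0.4912 = [S]/(Km+[S]).
So Km + [S] = [S]/0.4912 = 0.1553 mM, giving Km = 0.1553 − 0.0763 = 0.0790 mM.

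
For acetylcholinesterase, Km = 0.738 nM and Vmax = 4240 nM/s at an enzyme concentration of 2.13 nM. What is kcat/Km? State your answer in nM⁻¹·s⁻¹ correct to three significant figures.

kcat = Vmax/[E]total = 4240/2.13 = 1990 s⁻¹.
kcat/Km = 1990/0.738 = 2700 nM⁻¹·s⁻¹.

2700 nM⁻¹·s⁻¹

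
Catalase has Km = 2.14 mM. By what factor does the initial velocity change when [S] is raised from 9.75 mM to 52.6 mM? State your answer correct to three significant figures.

The fractional saturations are [S]/(Km+[S]) = 9.75/11.89 = 0.8200 and 52.6/54.74 = 0.9609.
v₂/v₁ is just their ratio: 0.9609/0.8200 = 1.17.

1.17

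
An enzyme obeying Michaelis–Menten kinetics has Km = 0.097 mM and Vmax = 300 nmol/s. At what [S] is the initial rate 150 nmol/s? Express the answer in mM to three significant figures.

0.0970 mM

Rearranging v = Vmax[S]/(Km+[S]) gives [S] = Km·v/(Vmax − v).
[S] = 0.097 × 150 / (300 − 150) = 14.55/150.0 = 0.0970 mM.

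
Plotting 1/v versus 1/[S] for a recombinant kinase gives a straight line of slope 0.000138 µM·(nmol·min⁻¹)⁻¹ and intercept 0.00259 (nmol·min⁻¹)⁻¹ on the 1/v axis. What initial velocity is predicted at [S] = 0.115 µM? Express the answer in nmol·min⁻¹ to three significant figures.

The y-intercept is 1/Vmax, so Vmax = 1/0.00259 = 386 nmol·min⁻¹.
The slope is Km/Vmax, so Km = 0.000138 × 386 = 0.0533 µM.
Then v = 386 × 0.115/(0.0533 + 0.115) = 264 nmol·min⁻¹.

264 nmol·min⁻¹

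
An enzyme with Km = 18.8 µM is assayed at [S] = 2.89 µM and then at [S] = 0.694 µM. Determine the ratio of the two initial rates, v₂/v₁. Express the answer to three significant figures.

0.267

The fractional saturations are [S]/(Km+[S]) = 2.89/21.69 = 0.1332 and 0.694/19.49 = 0.03560.
v₂/v₁ is just their ratio: 0.03560/0.1332 = 0.267.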